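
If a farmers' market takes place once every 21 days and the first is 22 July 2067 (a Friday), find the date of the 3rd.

2 September 2067

The 3rd occurrence is 2 intervals after the first: 2 × 21 = 42 days after 22 July 2067.
July has 31 days — 9 days to the end of July leaves 33.
August has 31 days (2 left).
2 days into September → 2 September 2067.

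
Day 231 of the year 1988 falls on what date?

Jan has 31 days (231 − 31 = 200 remain).
Feb has 29 days (200 − 29 = 171 remain).
Mar has 31 days (171 − 31 = 140 remain).
Apr has 30 days (140 − 30 = 110 remain).
May has 31 days (110 − 31 = 79 remain).
Jun has 30 days (79 − 30 = 49 remain).
Jul has 31 days (49 − 31 = 18 remain).
18 into Aug → Aug 18.

Aug 18, 1988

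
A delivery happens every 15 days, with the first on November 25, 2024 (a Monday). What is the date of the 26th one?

The 26th occurrence is 25 intervals after the first: 25 × 15 = 375 days after November 25, 2024.
November has 30 days — 5 days to the end of November leaves 370.
December has 31 days (339 left).
January has 31 days (308 left).
February has 28 days (280 left).
March has 31 days (249 left).
April has 30 days (219 left).
May has 31 days (188 left).
June has 30 days (158 left).
July has 31 days (127 left).
August has 31 days (96 left).
September has 30 days (66 left).
October has 31 days (35 left).
November has 30 days (5 left).
5 days into December → December 5, 2025.

December 5, 2025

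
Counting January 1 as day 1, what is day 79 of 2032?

Jan has 31 days (79 − 31 = 48 remain).
Feb has 29 days (48 − 29 = 19 remain).
19 into Mar → Mar 19.

Mar 19, 2032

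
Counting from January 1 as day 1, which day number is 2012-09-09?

Days in months before September: 31 + 29 + 31 + 30 + 31 + 30 + 31 + 31 = 244.
Plus 9 days into September → day 253.

253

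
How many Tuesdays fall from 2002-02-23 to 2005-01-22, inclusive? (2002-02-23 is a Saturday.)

152

2002-02-23 is a Saturday; the first Tuesday on or after it is 2002-02-26 (3 days later).
From 2002-02-26 to 2005-01-22: 308 + 365 + 366 + 22 = 1061 days (rest of 2002, 2003, 2004, to 2005-01-22 in 2005).
1061 ÷ 7 = 151 full weeks with remainder 4, so 151 more Tuesdays after the first → 152.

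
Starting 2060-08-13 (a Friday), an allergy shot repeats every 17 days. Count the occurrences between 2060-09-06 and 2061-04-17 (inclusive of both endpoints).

Occurrences land 17·i days after 2060-08-13 for i = 0, 1, 2, …
2060-09-06 is 24 days after the start; 24 ÷ 17 = 1 remainder 7; since the remainder is 7, round up to i = 2. First occurrence in the window: #3 on 2060-09-16 (2×17 = 34 days in).
2061-04-17 is 247 days after the start; 247 ÷ 17 = 14 remainder 9. Last occurrence in the window: #15 on 2061-04-08.
Occurrences #3 through #15: 13 in total.

13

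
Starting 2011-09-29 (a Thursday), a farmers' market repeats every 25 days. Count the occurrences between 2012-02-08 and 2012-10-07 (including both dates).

Occurrences land 25·i days after 2011-09-29 for i = 0, 1, 2, …
2012-02-08 is 132 days after the start; 132 ÷ 25 = 5 remainder 7; since the remainder is 7, round up to i = 6. First occurrence in the window: #7 on 2012-02-26 (6×25 = 150 days in).
2012-10-07 is 374 days after the start; 374 ÷ 25 = 14 remainder 24. Last occurrence in the window: #15 on 2012-09-13.
Occurrences #7 through #15: 9 in total.

9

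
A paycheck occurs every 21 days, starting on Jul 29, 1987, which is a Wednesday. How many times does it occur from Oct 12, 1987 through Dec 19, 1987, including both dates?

3

Occurrences land 21·i days after Jul 29, 1987 for i = 0, 1, 2, …
Oct 12, 1987 is 75 days after the start; 75 ÷ 21 = 3 remainder 12; since the remainder is 12, round up to i = 4. First occurrence in the window: #5 on Oct 21, 1987 (4×21 = 84 days in).
Dec 19, 1987 is 143 days after the start; 143 ÷ 21 = 6 remainder 17. Last occurrence in the window: #7 on Dec 2, 1987.
Occurrences #5 through #7: 3 in total.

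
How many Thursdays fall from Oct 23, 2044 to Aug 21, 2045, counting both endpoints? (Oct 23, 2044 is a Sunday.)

Oct 23, 2044 is a Sunday; the first Thursday on or after it is Oct 27, 2044 (4 days later).
From Oct 27, 2044 to Aug 21, 2045: 4 + 30 + 31 + 31 + 28 + 31 + 30 + 31 + 30 + 31 + 21 = 298 days (rest of Oct, Nov, Dec, Jan, Feb, Mar, Apr, May, Jun, Jul, Aug).
298 ÷ 7 = 42 full weeks with remainder 4, so 42 more Thursdays after the first → 43.

43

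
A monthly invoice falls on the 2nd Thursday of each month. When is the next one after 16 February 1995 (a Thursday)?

9 March 1995

February 1995 starts on a Wednesday; its first Thursday is the 2nd, so the 2nd Thursday is the 9th — 9 February 1995.
That is not after 16 February 1995, so look at March 1995.
March 1995 starts on a Wednesday; its first Thursday is the 2nd, so the 2nd Thursday is the 9th — 9 March 1995.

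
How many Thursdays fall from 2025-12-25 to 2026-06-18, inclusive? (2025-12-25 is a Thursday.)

26

2025-12-25 is a Thursday; the first Thursday on or after it is 2025-12-25.
From 2025-12-25 to 2026-06-18: 6 + 31 + 28 + 31 + 30 + 31 + 18 = 175 days (rest of December, January, February, March, April, May, June).
175 ÷ 7 = 25 full weeks with remainder 0, so 25 more Thursdays after the first → 26.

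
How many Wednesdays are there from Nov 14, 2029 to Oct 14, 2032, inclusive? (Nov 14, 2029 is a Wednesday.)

153

Nov 14, 2029 is a Wednesday; the first Wednesday on or after it is Nov 14, 2029.
From Nov 14, 2029 to Oct 14, 2032: 47 + 365 + 365 + 288 = 1065 days (rest of 2029, 2030, 2031, to Oct 14, 2032 in 2032).
1065 ÷ 7 = 152 full weeks with remainder 1, so 152 more Wednesdays after the first → 153.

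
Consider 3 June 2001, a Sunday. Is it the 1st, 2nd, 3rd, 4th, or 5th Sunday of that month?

1st

Day 3 falls in week ⌈3/7⌉ of the month.
Days 1–7 hold the 1st Sunday, 8–14 the 2nd, 15–21 the 3rd, 22–28 the 4th, 29–31 the 5th.
3 is in the range for the 1st.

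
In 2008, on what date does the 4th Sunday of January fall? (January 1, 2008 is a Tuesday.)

2008-01-27

January 2008 begins on a Tuesday, so the first Sunday is January 6 (5 days later).
The 4th Sunday is 3 weeks later: 6 + 21 = 27.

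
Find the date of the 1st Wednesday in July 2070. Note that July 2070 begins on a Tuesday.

July 2, 2070

July 2070 begins on a Tuesday, so the first Wednesday is July 2 (1 day later).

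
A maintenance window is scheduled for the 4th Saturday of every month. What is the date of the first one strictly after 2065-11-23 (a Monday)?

2065-11-28

November 2065 starts on a Sunday; its first Saturday is the 7th, so the 4th Saturday is the 28th — 2065-11-28.
2065-11-28 is after 2065-11-23, so that is the next one.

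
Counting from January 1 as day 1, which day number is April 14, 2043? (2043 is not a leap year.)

Days in months before April: 31 + 28 + 31 = 90.
Plus 14 days into April → day 104.

104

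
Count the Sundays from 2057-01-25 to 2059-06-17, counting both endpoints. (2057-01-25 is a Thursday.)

2057-01-25 is a Thursday; the first Sunday on or after it is 2057-01-28 (3 days later).
From 2057-01-28 to 2059-06-17: 337 + 365 + 168 = 870 days (rest of 2057, 2058, to 2059-06-17 in 2059).
870 ÷ 7 = 124 full weeks with remainder 2, so 124 more Sundays after the first → 125.

125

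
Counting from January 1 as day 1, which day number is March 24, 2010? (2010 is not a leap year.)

83

Days in months before March: 31 + 28 = 59.
Plus 24 days into March → day 83.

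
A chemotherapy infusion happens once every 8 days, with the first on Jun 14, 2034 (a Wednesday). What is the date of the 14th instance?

The 14th occurrence is 13 intervals after the first: 13 × 8 = 104 days after Jun 14, 2034.
Jun has 30 days — 16 days to the end of Jun leaves 88.
Jul has 31 days (57 left).
Aug has 31 days (26 left).
26 days into Sep → Sep 26, 2034.

Sep 26, 2034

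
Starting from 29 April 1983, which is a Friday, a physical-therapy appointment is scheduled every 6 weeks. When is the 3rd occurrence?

22 July 1983

The 3rd occurrence is 2 intervals after the first: 2 × 42 = 84 days after 29 April 1983.
April has 30 days — 1 day to the end of April leaves 83.
May has 31 days (52 left).
June has 30 days (22 left).
22 days into July → 22 July 1983.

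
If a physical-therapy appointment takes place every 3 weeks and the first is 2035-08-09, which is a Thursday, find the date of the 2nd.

2035-08-30

The 2nd occurrence is 1 interval after the first: 1 × 21 = 21 days after 2035-08-09.
21 days later is 2035-08-30.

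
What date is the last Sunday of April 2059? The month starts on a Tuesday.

2059-04-27

April 2059 begins on a Tuesday, so the first Sunday is April 6 (5 days later).
April 2059 has 30 days. Adding weeks: 6, 13, 20, 27 — the last one ≤ 30 is the 27th.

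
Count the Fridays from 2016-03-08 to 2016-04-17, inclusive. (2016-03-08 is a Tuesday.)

2016-03-08 is a Tuesday; the first Friday on or after it is 2016-03-11 (3 days later).
From 2016-03-11 to 2016-04-17: 20 + 17 = 37 days (rest of March, April).
37 ÷ 7 = 5 full weeks with remainder 2, so 5 more Fridays after the first → 6.

6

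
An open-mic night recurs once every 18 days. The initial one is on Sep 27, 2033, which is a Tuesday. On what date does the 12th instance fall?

The 12th occurrence is 11 intervals after the first: 11 × 18 = 198 days after Sep 27, 2033.
Sep has 30 days — 3 days to the end of Sep leaves 195.
Oct has 31 days (164 left).
Nov has 30 days (134 left).
Dec has 31 days (103 left).
Jan has 31 days (72 left).
Feb has 28 days (44 left).
Mar has 31 days (13 left).
13 days into Apr → Apr 13, 2034.

Apr 13, 2034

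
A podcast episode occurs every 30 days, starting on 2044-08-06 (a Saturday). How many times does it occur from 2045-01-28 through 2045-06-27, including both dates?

5

Occurrences land 30·i days after 2044-08-06 for i = 0, 1, 2, …
2045-01-28 is 175 days after the start; 175 ÷ 30 = 5 remainder 25; since the remainder is 25, round up to i = 6. First occurrence in the window: #7 on 2045-02-02 (6×30 = 180 days in).
2045-06-27 is 325 days after the start; 325 ÷ 30 = 10 remainder 25. Last occurrence in the window: #11 on 2045-06-02.
Occurrences #7 through #11: 5 in total.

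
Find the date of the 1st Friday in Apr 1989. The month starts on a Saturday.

Apr 1989 begins on a Saturday, so the first Friday is Apr 7 (6 days later).

Apr 7, 1989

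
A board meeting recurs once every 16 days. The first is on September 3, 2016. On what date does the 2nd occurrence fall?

The 2nd occurrence is 1 interval after the first: 1 × 16 = 16 days after September 3, 2016.
16 days later is September 19, 2016.

September 19, 2016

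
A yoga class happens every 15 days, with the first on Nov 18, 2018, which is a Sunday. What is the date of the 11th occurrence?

The 11th occurrence is 10 intervals after the first: 10 × 15 = 150 days after Nov 18, 2018.
Nov has 30 days — 12 days to the end of Nov leaves 138.
Dec has 31 days (107 left).
Jan has 31 days (76 left).
Feb has 28 days (48 left).
Mar has 31 days (17 left).
17 days into Apr → Apr 17, 2019.

Apr 17, 2019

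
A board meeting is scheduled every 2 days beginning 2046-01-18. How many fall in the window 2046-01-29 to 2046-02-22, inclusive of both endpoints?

12

Occurrences land 2·i days after 2046-01-18 for i = 0, 1, 2, …
2046-01-29 is 11 days after the start; 11 ÷ 2 = 5 remainder 1; since the remainder is 1, round up to i = 6. First occurrence in the window: #7 on 2046-01-30 (6×2 = 12 days in).
2046-02-22 is 35 days after the start; 35 ÷ 2 = 17 remainder 1. Last occurrence in the window: #18 on 2046-02-21.
Occurrences #7 through #18: 12 in total.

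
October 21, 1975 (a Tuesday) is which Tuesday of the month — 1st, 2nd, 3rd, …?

Day 21 falls in week ⌈21/7⌉ of the month.
Days 1–7 hold the 1st Tuesday, 8–14 the 2nd, 15–21 the 3rd, 22–28 the 4th, 29–31 the 5th.
21 is in the range for the 3rd.

3rd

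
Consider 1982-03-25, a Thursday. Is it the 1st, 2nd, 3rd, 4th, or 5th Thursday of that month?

4th

Day 25 falls in week ⌈25/7⌉ of the month.
Days 1–7 hold the 1st Thursday, 8–14 the 2nd, 15–21 the 3rd, 22–28 the 4th, 29–31 the 5th.
25 is in the range for the 4th.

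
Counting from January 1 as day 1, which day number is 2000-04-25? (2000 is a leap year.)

116

Days in months before April: 31 + 29 + 31 = 91.
Plus 25 days into April → day 116.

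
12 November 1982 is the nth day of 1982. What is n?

316

Days in months before November: 31 + 28 + 31 + 30 + 31 + 30 + 31 + 31 + 30 + 31 = 304.
Plus 12 days into November → day 316.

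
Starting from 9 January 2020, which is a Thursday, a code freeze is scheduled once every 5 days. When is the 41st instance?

27 July 2020

The 41st occurrence is 40 intervals after the first: 40 × 5 = 200 days after 9 January 2020.
January has 31 days — 22 days to the end of January leaves 178.
February has 29 days (149 left).
March has 31 days (118 left).
April has 30 days (88 left).
May has 31 days (57 left).
June has 30 days (27 left).
27 days into July → 27 July 2020.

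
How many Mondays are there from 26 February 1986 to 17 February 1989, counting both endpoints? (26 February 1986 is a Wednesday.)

155

26 February 1986 is a Wednesday; the first Monday on or after it is 3 March 1986 (5 days later).
From 3 March 1986 to 17 February 1989: 303 + 365 + 366 + 48 = 1082 days (rest of 1986, 1987, 1988, to 17 February 1989 in 1989).
1082 ÷ 7 = 154 full weeks with remainder 4, so 154 more Mondays after the first → 155.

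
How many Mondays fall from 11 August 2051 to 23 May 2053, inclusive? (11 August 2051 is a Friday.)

93

11 August 2051 is a Friday; the first Monday on or after it is 14 August 2051 (3 days later).
From 14 August 2051 to 23 May 2053: 139 + 366 + 143 = 648 days (rest of 2051, 2052, to 23 May 2053 in 2053).
648 ÷ 7 = 92 full weeks with remainder 4, so 92 more Mondays after the first → 93.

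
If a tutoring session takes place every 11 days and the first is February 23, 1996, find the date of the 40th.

April 27, 1997

The 40th occurrence is 39 intervals after the first: 39 × 11 = 429 days after February 23, 1996.
February has 29 days — 6 days to the end of February leaves 423.
From end of February to end of 1996 is 306 days (117 left).
January has 31 days (86 left).
February has 28 days (58 left).
March has 31 days (27 left).
27 days into April → April 27, 1997.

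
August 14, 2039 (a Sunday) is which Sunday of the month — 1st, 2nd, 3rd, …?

Day 14 falls in week ⌈14/7⌉ of the month.
Days 1–7 hold the 1st Sunday, 8–14 the 2nd, 15–21 the 3rd, 22–28 the 4th, 29–31 the 5th.
14 is in the range for the 2nd.

2nd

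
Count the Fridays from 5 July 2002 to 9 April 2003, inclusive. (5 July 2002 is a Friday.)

40

5 July 2002 is a Friday; the first Friday on or after it is 5 July 2002.
From 5 July 2002 to 9 April 2003: 26 + 31 + 30 + 31 + 30 + 31 + 31 + 28 + 31 + 9 = 278 days (rest of July, August, September, October, November, December, January, February, March, April).
278 ÷ 7 = 39 full weeks with remainder 5, so 39 more Fridays after the first → 40.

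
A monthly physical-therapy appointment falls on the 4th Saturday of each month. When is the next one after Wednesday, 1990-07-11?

1990-07-28

July 1990 starts on a Sunday; its first Saturday is the 7th, so the 4th Saturday is the 28th — 1990-07-28.
1990-07-28 is after 1990-07-11, so that is the next one.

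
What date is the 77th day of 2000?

Mar 17, 2000

Jan has 31 days (77 − 31 = 46 remain).
Feb has 29 days (46 − 29 = 17 remain).
17 into Mar → Mar 17.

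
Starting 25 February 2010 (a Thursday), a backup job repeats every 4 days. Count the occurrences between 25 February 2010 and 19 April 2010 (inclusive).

Occurrences land 4·i days after 25 February 2010 for i = 0, 1, 2, …
The window opens on the start date, so the first occurrence inside is #1 on 25 February 2010.
19 April 2010 is 53 days after the start; 53 ÷ 4 = 13 remainder 1. Last occurrence in the window: #14 on 18 April 2010.
Occurrences #1 through #14: 14 in total.

14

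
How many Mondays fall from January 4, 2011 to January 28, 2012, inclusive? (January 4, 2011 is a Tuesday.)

January 4, 2011 is a Tuesday; the first Monday on or after it is January 10, 2011 (6 days later).
From January 10, 2011 to January 28, 2012: 355 + 28 = 383 days (rest of 2011, to January 28, 2012 in 2012).
383 ÷ 7 = 54 full weeks with remainder 5, so 54 more Mondays after the first → 55.

55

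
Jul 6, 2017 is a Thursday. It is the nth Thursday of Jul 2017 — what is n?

Day 6 falls in week ⌈6/7⌉ of the month.
Days 1–7 hold the 1st Thursday, 8–14 the 2nd, 15–21 the 3rd, 22–28 the 4th, 29–31 the 5th.
6 is in the range for the 1st.

1st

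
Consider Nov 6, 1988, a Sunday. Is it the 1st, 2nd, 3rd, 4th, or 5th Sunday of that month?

1st

Day 6 falls in week ⌈6/7⌉ of the month.
Days 1–7 hold the 1st Sunday, 8–14 the 2nd, 15–21 the 3rd, 22–28 the 4th, 29–31 the 5th.
6 is in the range for the 1st.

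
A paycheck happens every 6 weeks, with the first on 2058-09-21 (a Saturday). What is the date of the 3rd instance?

The 3rd occurrence is 2 intervals after the first: 2 × 42 = 84 days after 2058-09-21.
September has 30 days — 9 days to the end of September leaves 75.
October has 31 days (44 left).
November has 30 days (14 left).
14 days into December → 2058-12-14.

2058-12-14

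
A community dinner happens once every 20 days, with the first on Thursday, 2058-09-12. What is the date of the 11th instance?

The 11th occurrence is 10 intervals after the first: 10 × 20 = 200 days after 2058-09-12.
September has 30 days — 18 days to the end of September leaves 182.
October has 31 days (151 left).
November has 30 days (121 left).
December has 31 days (90 left).
January has 31 days (59 left).
February has 28 days (31 left).
31 days into March → 2059-03-31.

2059-03-31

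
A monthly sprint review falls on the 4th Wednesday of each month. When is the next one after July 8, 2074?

July 25, 2074

July 2074 starts on a Sunday; its first Wednesday is the 4th, so the 4th Wednesday is the 25th — July 25, 2074.
July 25, 2074 is after July 8, 2074, so that is the next one.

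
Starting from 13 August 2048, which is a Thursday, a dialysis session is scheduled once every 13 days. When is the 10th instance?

8 December 2048

The 10th occurrence is 9 intervals after the first: 9 × 13 = 117 days after 13 August 2048.
August has 31 days — 18 days to the end of August leaves 99.
September has 30 days (69 left).
October has 31 days (38 left).
November has 30 days (8 left).
8 days into December → 8 December 2048.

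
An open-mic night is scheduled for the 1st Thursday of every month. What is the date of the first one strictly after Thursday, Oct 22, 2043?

Nov 5, 2043

Oct 2043 starts on a Thursday, so its 1st Thursday is Oct 1, 2043.
That is not after Oct 22, 2043, so look at Nov 2043.
Nov 2043 starts on a Sunday, so its 1st Thursday is Nov 5, 2043 (4 days in).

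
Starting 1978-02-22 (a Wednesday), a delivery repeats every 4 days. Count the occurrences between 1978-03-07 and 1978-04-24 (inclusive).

Occurrences land 4·i days after 1978-02-22 for i = 0, 1, 2, …
1978-03-07 is 13 days after the start; 13 ÷ 4 = 3 remainder 1; since the remainder is 1, round up to i = 4. First occurrence in the window: #5 on 1978-03-10 (4×4 = 16 days in).
1978-04-24 is 61 days after the start; 61 ÷ 4 = 15 remainder 1. Last occurrence in the window: #16 on 1978-04-23.
Occurrences #5 through #16: 12 in total.

12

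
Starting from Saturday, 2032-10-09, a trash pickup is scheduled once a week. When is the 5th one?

The 5th occurrence is 4 intervals after the first: 4 × 7 = 28 days after 2032-10-09.
October has 31 days — 22 days to the end of October leaves 6.
6 days into November → 2032-11-06.

2032-11-06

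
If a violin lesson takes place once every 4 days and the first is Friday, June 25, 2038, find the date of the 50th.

The 50th occurrence is 49 intervals after the first: 49 × 4 = 196 days after June 25, 2038.
June has 30 days — 5 days to the end of June leaves 191.
July has 31 days (160 left).
August has 31 days (129 left).
September has 30 days (99 left).
October has 31 days (68 left).
November has 30 days (38 left).
December has 31 days (7 left).
7 days into January → January 7, 2039.

January 7, 2039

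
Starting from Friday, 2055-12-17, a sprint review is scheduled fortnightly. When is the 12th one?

2056-05-19

The 12th occurrence is 11 intervals after the first: 11 × 14 = 154 days after 2055-12-17.
December has 31 days — 14 days to the end of December leaves 140.
January has 31 days (109 left).
February has 29 days (80 left).
March has 31 days (49 left).
April has 30 days (19 left).
19 days into May → 2056-05-19.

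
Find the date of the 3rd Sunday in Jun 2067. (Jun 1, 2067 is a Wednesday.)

Jun 19, 2067

Jun 2067 begins on a Wednesday, so the first Sunday is Jun 5 (4 days later).
The 3rd Sunday is 2 weeks later: 5 + 14 = 19.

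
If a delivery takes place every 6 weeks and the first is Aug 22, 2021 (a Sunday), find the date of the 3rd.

The 3rd occurrence is 2 intervals after the first: 2 × 42 = 84 days after Aug 22, 2021.
Aug has 31 days — 9 days to the end of Aug leaves 75.
Sep has 30 days (45 left).
Oct has 31 days (14 left).
14 days into Nov → Nov 14, 2021.

Nov 14, 2021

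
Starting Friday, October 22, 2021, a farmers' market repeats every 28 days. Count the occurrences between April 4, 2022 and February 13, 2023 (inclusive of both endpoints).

Occurrences land 28·i days after October 22, 2021 for i = 0, 1, 2, …
April 4, 2022 is 164 days after the start; 164 ÷ 28 = 5 remainder 24; since the remainder is 24, round up to i = 6. First occurrence in the window: #7 on April 8, 2022 (6×28 = 168 days in).
February 13, 2023 is 479 days after the start; 479 ÷ 28 = 17 remainder 3. Last occurrence in the window: #18 on February 10, 2023.
Occurrences #7 through #18: 12 in total.

12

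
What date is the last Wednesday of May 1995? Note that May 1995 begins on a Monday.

May 1995 begins on a Monday, so the first Wednesday is May 3 (2 days later).
May 1995 has 31 days. Adding weeks: 3, 10, 17, 24, 31 — the last one ≤ 31 is the 31st.

31 May 1995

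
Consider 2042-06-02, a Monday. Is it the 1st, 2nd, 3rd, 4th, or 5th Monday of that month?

1st

Day 2 falls in week ⌈2/7⌉ of the month.
Days 1–7 hold the 1st Monday, 8–14 the 2nd, 15–21 the 3rd, 22–28 the 4th, 29–31 the 5th.
2 is in the range for the 1st.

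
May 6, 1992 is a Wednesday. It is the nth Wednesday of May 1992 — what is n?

Day 6 falls in week ⌈6/7⌉ of the month.
Days 1–7 hold the 1st Wednesday, 8–14 the 2nd, 15–21 the 3rd, 22–28 the 4th, 29–31 the 5th.
6 is in the range for the 1st.

1st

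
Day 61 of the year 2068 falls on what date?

Jan has 31 days (61 − 31 = 30 remain).
Feb has 29 days (30 − 29 = 1 remain).
1 into Mar → Mar 1.

Mar 1, 2068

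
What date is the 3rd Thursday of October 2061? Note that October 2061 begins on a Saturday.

20 October 2061

October 2061 begins on a Saturday, so the first Thursday is October 6 (5 days later).
The 3rd Thursday is 2 weeks later: 6 + 14 = 20.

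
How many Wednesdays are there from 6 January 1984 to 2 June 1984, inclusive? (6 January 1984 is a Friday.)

21

6 January 1984 is a Friday; the first Wednesday on or after it is 11 January 1984 (5 days later).
From 11 January 1984 to 2 June 1984: 20 + 29 + 31 + 30 + 31 + 2 = 143 days (rest of January, February, March, April, May, June).
143 ÷ 7 = 20 full weeks with remainder 3, so 20 more Wednesdays after the first → 21.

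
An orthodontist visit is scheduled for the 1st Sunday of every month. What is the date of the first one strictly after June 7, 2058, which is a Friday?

June 2058 starts on a Saturday, so its 1st Sunday is June 2, 2058 (1 day in).
That is not after June 7, 2058, so look at July 2058.
July 2058 starts on a Monday, so its 1st Sunday is July 7, 2058 (6 days in).

July 7, 2058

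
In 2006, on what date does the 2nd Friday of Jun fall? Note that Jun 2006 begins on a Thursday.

Jun 9, 2006

Jun 2006 begins on a Thursday, so the first Friday is Jun 2 (1 day later).
The 2nd Friday is 1 weeks later: 2 + 7 = 9.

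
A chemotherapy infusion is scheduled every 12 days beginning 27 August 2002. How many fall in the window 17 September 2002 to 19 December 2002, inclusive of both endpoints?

Occurrences land 12·i days after 27 August 2002 for i = 0, 1, 2, …
17 September 2002 is 21 days after the start; 21 ÷ 12 = 1 remainder 9; since the remainder is 9, round up to i = 2. First occurrence in the window: #3 on 20 September 2002 (2×12 = 24 days in).
19 December 2002 is 114 days after the start; 114 ÷ 12 = 9 remainder 6. Last occurrence in the window: #10 on 13 December 2002.
Occurrences #3 through #10: 8 in total.

8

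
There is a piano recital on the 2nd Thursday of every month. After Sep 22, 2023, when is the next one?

Oct 12, 2023

Sep 2023 starts on a Friday; its first Thursday is the 7th, so the 2nd Thursday is the 14th — Sep 14, 2023.
That is not after Sep 22, 2023, so look at Oct 2023.
Oct 2023 starts on a Sunday; its first Thursday is the 5th, so the 2nd Thursday is the 12th — Oct 12, 2023.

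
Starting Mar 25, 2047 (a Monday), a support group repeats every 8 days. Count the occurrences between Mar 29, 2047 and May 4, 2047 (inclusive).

5

Occurrences land 8·i days after Mar 25, 2047 for i = 0, 1, 2, …
Mar 29, 2047 is 4 days after the start; 4 ÷ 8 = 0 remainder 4; since the remainder is 4, round up to i = 1. First occurrence in the window: #2 on Apr 2, 2047 (1×8 = 8 days in).
May 4, 2047 is 40 days after the start; 40 ÷ 8 = 5 remainder 0. Last occurrence in the window: #6 on May 4, 2047.
Occurrences #2 through #6: 5 in total.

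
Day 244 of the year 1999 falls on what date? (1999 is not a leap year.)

January has 31 days (244 − 31 = 213 remain).
February has 28 days (213 − 28 = 185 remain).
March has 31 days (185 − 31 = 154 remain).
April has 30 days (154 − 30 = 124 remain).
May has 31 days (124 − 31 = 93 remain).
June has 30 days (93 − 30 = 63 remain).
July has 31 days (63 − 31 = 32 remain).
August has 31 days (32 − 31 = 1 remain).
1 into September → September 1.

September 1, 1999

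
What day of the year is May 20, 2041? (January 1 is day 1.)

140

Days in months before May: 31 + 28 + 31 + 30 = 120.
Plus 20 days into May → day 140.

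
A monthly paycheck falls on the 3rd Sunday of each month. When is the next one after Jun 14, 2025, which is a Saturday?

Jun 2025 starts on a Sunday; its first Sunday is the 1st, so the 3rd Sunday is the 15th — Jun 15, 2025.
Jun 15, 2025 is after Jun 14, 2025, so that is the next one.

Jun 15, 2025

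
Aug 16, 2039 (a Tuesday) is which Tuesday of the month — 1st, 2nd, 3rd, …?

Day 16 falls in week ⌈16/7⌉ of the month.
Days 1–7 hold the 1st Tuesday, 8–14 the 2nd, 15–21 the 3rd, 22–28 the 4th, 29–31 the 5th.
16 is in the range for the 3rd.

3rd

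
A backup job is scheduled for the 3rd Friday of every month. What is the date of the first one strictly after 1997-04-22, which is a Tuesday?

1997-05-16

April 1997 starts on a Tuesday; its first Friday is the 4th, so the 3rd Friday is the 18th — 1997-04-18.
That is not after 1997-04-22, so look at May 1997.
May 1997 starts on a Thursday; its first Friday is the 2nd, so the 3rd Friday is the 16th — 1997-05-16.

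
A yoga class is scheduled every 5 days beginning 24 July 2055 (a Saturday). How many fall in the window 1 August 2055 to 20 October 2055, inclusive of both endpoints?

Occurrences land 5·i days after 24 July 2055 for i = 0, 1, 2, …
1 August 2055 is 8 days after the start; 8 ÷ 5 = 1 remainder 3; since the remainder is 3, round up to i = 2. First occurrence in the window: #3 on 3 August 2055 (2×5 = 10 days in).
20 October 2055 is 88 days after the start; 88 ÷ 5 = 17 remainder 3. Last occurrence in the window: #18 on 17 October 2055.
Occurrences #3 through #18: 16 in total.

16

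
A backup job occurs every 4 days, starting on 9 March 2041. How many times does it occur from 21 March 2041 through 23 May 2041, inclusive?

16

Occurrences land 4·i days after 9 March 2041 for i = 0, 1, 2, …
21 March 2041 is 12 days after the start; 12 ÷ 4 = 3 remainder 0. First occurrence in the window: #4 on 21 March 2041 (3×4 = 12 days in).
23 May 2041 is 75 days after the start; 75 ÷ 4 = 18 remainder 3. Last occurrence in the window: #19 on 20 May 2041.
Occurrences #4 through #19: 16 in total.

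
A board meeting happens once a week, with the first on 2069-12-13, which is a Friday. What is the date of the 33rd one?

2070-07-25

The 33rd occurrence is 32 intervals after the first: 32 × 7 = 224 days after 2069-12-13.
December has 31 days — 18 days to the end of December leaves 206.
January has 31 days (175 left).
February has 28 days (147 left).
March has 31 days (116 left).
April has 30 days (86 left).
May has 31 days (55 left).
June has 30 days (25 left).
25 days into July → 2070-07-25.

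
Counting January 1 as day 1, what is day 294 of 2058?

January has 31 days (294 − 31 = 263 remain).
February has 28 days (263 − 28 = 235 remain).
March has 31 days (235 − 31 = 204 remain).
April has 30 days (204 − 30 = 174 remain).
May has 31 days (174 − 31 = 143 remain).
June has 30 days (143 − 30 = 113 remain).
July has 31 days (113 − 31 = 82 remain).
August has 31 days (82 − 31 = 51 remain).
September has 30 days (51 − 30 = 21 remain).
21 into October → October 21.

2058-10-21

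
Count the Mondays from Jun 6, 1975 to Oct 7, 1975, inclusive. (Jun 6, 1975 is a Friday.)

18

Jun 6, 1975 is a Friday; the first Monday on or after it is Jun 9, 1975 (3 days later).
From Jun 9, 1975 to Oct 7, 1975: 21 + 31 + 31 + 30 + 7 = 120 days (rest of Jun, Jul, Aug, Sep, Oct).
120 ÷ 7 = 17 full weeks with remainder 1, so 17 more Mondays after the first → 18.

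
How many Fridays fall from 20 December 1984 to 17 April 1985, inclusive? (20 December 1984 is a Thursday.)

20 December 1984 is a Thursday; the first Friday on or after it is 21 December 1984 (1 day later).
From 21 December 1984 to 17 April 1985: 10 + 31 + 28 + 31 + 17 = 117 days (rest of December, January, February, March, April).
117 ÷ 7 = 16 full weeks with remainder 5, so 16 more Fridays after the first → 17.

17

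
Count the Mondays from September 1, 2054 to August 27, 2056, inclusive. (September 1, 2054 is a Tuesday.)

103

September 1, 2054 is a Tuesday; the first Monday on or after it is September 7, 2054 (6 days later).
From September 7, 2054 to August 27, 2056: 115 + 365 + 240 = 720 days (rest of 2054, 2055, to August 27, 2056 in 2056).
720 ÷ 7 = 102 full weeks with remainder 6, so 102 more Mondays after the first → 103.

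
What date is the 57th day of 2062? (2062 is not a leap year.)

January has 31 days (57 − 31 = 26 remain).
26 into February → February 26.

February 26, 2062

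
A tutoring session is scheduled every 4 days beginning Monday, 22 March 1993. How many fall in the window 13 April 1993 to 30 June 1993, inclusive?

Occurrences land 4·i days after 22 March 1993 for i = 0, 1, 2, …
13 April 1993 is 22 days after the start; 22 ÷ 4 = 5 remainder 2; since the remainder is 2, round up to i = 6. First occurrence in the window: #7 on 15 April 1993 (6×4 = 24 days in).
30 June 1993 is 100 days after the start; 100 ÷ 4 = 25 remainder 0. Last occurrence in the window: #26 on 30 June 1993.
Occurrences #7 through #26: 20 in total.

20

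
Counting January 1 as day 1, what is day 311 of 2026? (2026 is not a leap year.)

January has 31 days (311 − 31 = 280 remain).
February has 28 days (280 − 28 = 252 remain).
March has 31 days (252 − 31 = 221 remain).
April has 30 days (221 − 30 = 191 remain).
May has 31 days (191 − 31 = 160 remain).
June has 30 days (160 − 30 = 130 remain).
July has 31 days (130 − 31 = 99 remain).
August has 31 days (99 − 31 = 68 remain).
September has 30 days (68 − 30 = 38 remain).
October has 31 days (38 − 31 = 7 remain).
7 into November → November 7.

November 7, 2026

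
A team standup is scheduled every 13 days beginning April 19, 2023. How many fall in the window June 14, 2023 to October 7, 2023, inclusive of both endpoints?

9

Occurrences land 13·i days after April 19, 2023 for i = 0, 1, 2, …
June 14, 2023 is 56 days after the start; 56 ÷ 13 = 4 remainder 4; since the remainder is 4, round up to i = 5. First occurrence in the window: #6 on June 23, 2023 (5×13 = 65 days in).
October 7, 2023 is 171 days after the start; 171 ÷ 13 = 13 remainder 2. Last occurrence in the window: #14 on October 5, 2023.
Occurrences #6 through #14: 9 in total.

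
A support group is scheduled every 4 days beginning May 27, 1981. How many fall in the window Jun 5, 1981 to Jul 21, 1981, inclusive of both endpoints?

Occurrences land 4·i days after May 27, 1981 for i = 0, 1, 2, …
Jun 5, 1981 is 9 days after the start; 9 ÷ 4 = 2 remainder 1; since the remainder is 1, round up to i = 3. First occurrence in the window: #4 on Jun 8, 1981 (3×4 = 12 days in).
Jul 21, 1981 is 55 days after the start; 55 ÷ 4 = 13 remainder 3. Last occurrence in the window: #14 on Jul 18, 1981.
Occurrences #4 through #14: 11 in total.

11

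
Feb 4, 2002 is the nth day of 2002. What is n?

Days in months before Feb: 31 = 31.
Plus 4 days into Feb → day 35.

35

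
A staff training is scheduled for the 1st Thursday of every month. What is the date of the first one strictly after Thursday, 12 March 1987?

2 April 1987

March 1987 starts on a Sunday, so its 1st Thursday is 5 March 1987 (4 days in).
That is not after 12 March 1987, so look at April 1987.
April 1987 starts on a Wednesday, so its 1st Thursday is 2 April 1987 (1 day in).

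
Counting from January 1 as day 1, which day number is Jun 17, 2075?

Days in months before Jun: 31 + 28 + 31 + 30 + 31 = 151.
Plus 17 days into Jun → day 168.

168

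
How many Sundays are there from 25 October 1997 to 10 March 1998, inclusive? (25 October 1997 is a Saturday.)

25 October 1997 is a Saturday; the first Sunday on or after it is 26 October 1997 (1 day later).
From 26 October 1997 to 10 March 1998: 5 + 30 + 31 + 31 + 28 + 10 = 135 days (rest of October, November, December, January, February, March).
135 ÷ 7 = 19 full weeks with remainder 2, so 19 more Sundays after the first → 20.

20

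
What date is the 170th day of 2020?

Jun 18, 2020

Jan has 31 days (170 − 31 = 139 remain).
Feb has 29 days (139 − 29 = 110 remain).
Mar has 31 days (110 − 31 = 79 remain).
Apr has 30 days (79 − 30 = 49 remain).
May has 31 days (49 − 31 = 18 remain).
18 into Jun → Jun 18.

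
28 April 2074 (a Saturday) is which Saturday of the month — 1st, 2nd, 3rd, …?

4th

Day 28 falls in week ⌈28/7⌉ of the month.
Days 1–7 hold the 1st Saturday, 8–14 the 2nd, 15–21 the 3rd, 22–28 the 4th, 29–31 the 5th.
28 is in the range for the 4th.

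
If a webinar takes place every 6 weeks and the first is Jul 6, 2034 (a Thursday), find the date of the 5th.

The 5th occurrence is 4 intervals after the first: 4 × 42 = 168 days after Jul 6, 2034.
Jul has 31 days — 25 days to the end of Jul leaves 143.
Aug has 31 days (112 left).
Sep has 30 days (82 left).
Oct has 31 days (51 left).
Nov has 30 days (21 left).
21 days into Dec → Dec 21, 2034.

Dec 21, 2034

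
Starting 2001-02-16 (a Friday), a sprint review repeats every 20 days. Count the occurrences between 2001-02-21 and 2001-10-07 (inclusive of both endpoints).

11

Occurrences land 20·i days after 2001-02-16 for i = 0, 1, 2, …
2001-02-21 is 5 days after the start; 5 ÷ 20 = 0 remainder 5; since the remainder is 5, round up to i = 1. First occurrence in the window: #2 on 2001-03-08 (1×20 = 20 days in).
2001-10-07 is 233 days after the start; 233 ÷ 20 = 11 remainder 13. Last occurrence in the window: #12 on 2001-09-24.
Occurrences #2 through #12: 11 in total.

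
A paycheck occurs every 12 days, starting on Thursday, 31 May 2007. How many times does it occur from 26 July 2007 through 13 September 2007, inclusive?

Occurrences land 12·i days after 31 May 2007 for i = 0, 1, 2, …
26 July 2007 is 56 days after the start; 56 ÷ 12 = 4 remainder 8; since the remainder is 8, round up to i = 5. First occurrence in the window: #6 on 30 July 2007 (5×12 = 60 days in).
13 September 2007 is 105 days after the start; 105 ÷ 12 = 8 remainder 9. Last occurrence in the window: #9 on 4 September 2007.
Occurrences #6 through #9: 4 in total.

4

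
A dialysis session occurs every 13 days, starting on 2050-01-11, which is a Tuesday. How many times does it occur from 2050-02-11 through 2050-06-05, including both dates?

Occurrences land 13·i days after 2050-01-11 for i = 0, 1, 2, …
2050-02-11 is 31 days after the start; 31 ÷ 13 = 2 remainder 5; since the remainder is 5, round up to i = 3. First occurrence in the window: #4 on 2050-02-19 (3×13 = 39 days in).
2050-06-05 is 145 days after the start; 145 ÷ 13 = 11 remainder 2. Last occurrence in the window: #12 on 2050-06-03.
Occurrences #4 through #12: 9 in total.

9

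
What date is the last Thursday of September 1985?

26 September 1985

September 1985 begins on a Sunday, so the first Thursday is September 5 (4 days later).
September 1985 has 30 days. Adding weeks: 5, 12, 19, 26 — the last one ≤ 30 is the 26th.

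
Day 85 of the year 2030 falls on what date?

March 26, 2030

January has 31 days (85 − 31 = 54 remain).
February has 28 days (54 − 28 = 26 remain).
26 into March → March 26.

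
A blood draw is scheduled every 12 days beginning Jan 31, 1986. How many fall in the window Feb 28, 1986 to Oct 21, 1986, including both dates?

Occurrences land 12·i days after Jan 31, 1986 for i = 0, 1, 2, …
Feb 28, 1986 is 28 days after the start; 28 ÷ 12 = 2 remainder 4; since the remainder is 4, round up to i = 3. First occurrence in the window: #4 on Mar 8, 1986 (3×12 = 36 days in).
Oct 21, 1986 is 263 days after the start; 263 ÷ 12 = 21 remainder 11. Last occurrence in the window: #22 on Oct 10, 1986.
Occurrences #4 through #22: 19 in total.

19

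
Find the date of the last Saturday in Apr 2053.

The first Saturday of Apr 2053 is Apr 5.
Apr 2053 has 30 days. Adding weeks: 5, 12, 19, 26 — the last one ≤ 30 is the 26th.

Apr 26, 2053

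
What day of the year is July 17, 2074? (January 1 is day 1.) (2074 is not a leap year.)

Days in months before July: 31 + 28 + 31 + 30 + 31 + 30 = 181.
Plus 17 days into July → day 198.

198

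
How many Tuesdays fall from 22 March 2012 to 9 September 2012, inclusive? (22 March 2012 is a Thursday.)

22 March 2012 is a Thursday; the first Tuesday on or after it is 27 March 2012 (5 days later).
From 27 March 2012 to 9 September 2012: 4 + 30 + 31 + 30 + 31 + 31 + 9 = 166 days (rest of March, April, May, June, July, August, September).
166 ÷ 7 = 23 full weeks with remainder 5, so 23 more Tuesdays after the first → 24.

24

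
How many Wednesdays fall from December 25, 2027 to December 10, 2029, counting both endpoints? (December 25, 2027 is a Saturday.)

102

December 25, 2027 is a Saturday; the first Wednesday on or after it is December 29, 2027 (4 days later).
From December 29, 2027 to December 10, 2029: 2 + 366 + 344 = 712 days (rest of 2027, 2028, to December 10, 2029 in 2029).
712 ÷ 7 = 101 full weeks with remainder 5, so 101 more Wednesdays after the first → 102.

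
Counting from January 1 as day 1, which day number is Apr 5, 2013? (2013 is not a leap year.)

95

Days in months before Apr: 31 + 28 + 31 = 90.
Plus 5 days into Apr → day 95.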